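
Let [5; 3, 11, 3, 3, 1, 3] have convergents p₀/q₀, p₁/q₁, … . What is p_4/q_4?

Using pₖ = aₖpₖ₋₁ + pₖ₋₂, qₖ = aₖqₖ₋₁ + qₖ₋₂ (with p₋₁=1, p₋₂=0, q₋₁=0, q₋₂=1):
  k=0: a=5, p=5, q=1
  k=1: a=3, p=16, q=3
  k=2: a=11, p=181, q=34
  k=3: a=3, p=559, q=105
  k=4: a=3, p=1858, q=349

1858/349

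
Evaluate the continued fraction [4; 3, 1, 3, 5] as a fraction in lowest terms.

Fold from the inside: start with 5/1.
  3 + 1/5 = 16/5
  1 + 5/16 = 21/16
  3 + 16/21 = 79/21
  4 + 21/79 = 337/79

337/79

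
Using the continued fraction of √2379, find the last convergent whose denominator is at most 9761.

√2379 = [48; 1, 3, 2, 3, 1, 96, …] (period length 6).
Convergents:
  p_0/q_0 = 48/1
  p_1/q_1 = 49/1
  p_2/q_2 = 195/4
  p_3/q_3 = 439/9
  p_4/q_4 = 1512/31
  p_5/q_5 = 1951/40
  p_6/q_6 = 188808/3871
  p_7/q_7 = 190759/3911
  p_8/q_8 = 761085/15604
q_7 = 3911 ≤ 9761 < 15604 = q_8, so the answer is 190759/3911.

190759/3911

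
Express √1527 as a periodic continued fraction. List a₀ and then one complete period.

[39; 13, 78]

a₀ = ⌊√1527⌋ = 39.
With m₀=0, d₀=1 and mₖ₊₁ = dₖaₖ − mₖ, dₖ₊₁ = (n − mₖ₊₁²)/dₖ, aₖ₊₁ = ⌊(a₀+mₖ₊₁)/dₖ₊₁⌋:
  k=1: m=39, d=6, a=13
  k=2: m=39, d=1, a=78
d=1 and a=2a₀=78 at k=2, so the next step gives (m, d) = (39, 6) again — its k=1 value — and the period has length 2.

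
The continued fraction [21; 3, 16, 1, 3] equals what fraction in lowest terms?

4372/205

Using pₖ = aₖpₖ₋₁ + pₖ₋₂ and qₖ = aₖqₖ₋₁ + qₖ₋₂:
  k=0: a=21, p=21, q=1
  k=1: a=3, p=64, q=3
  k=2: a=16, p=1045, q=49
  k=3: a=1, p=1109, q=52
  k=4: a=3, p=4372, q=205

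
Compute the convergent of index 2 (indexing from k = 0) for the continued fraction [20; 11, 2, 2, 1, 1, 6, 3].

462/23

Using pₖ = aₖpₖ₋₁ + pₖ₋₂, qₖ = aₖqₖ₋₁ + qₖ₋₂ (with p₋₁=1, p₋₂=0, q₋₁=0, q₋₂=1):
  k=0: a=20, p=20, q=1
  k=1: a=11, p=221, q=11
  k=2: a=2, p=462, q=23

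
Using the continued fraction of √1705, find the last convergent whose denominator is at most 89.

√1705 = [41; 3, 2, 3, 82, …] (period length 4).
Convergents:
  p_0/q_0 = 41/1
  p_1/q_1 = 124/3
  p_2/q_2 = 289/7
  p_3/q_3 = 991/24
  p_4/q_4 = 81551/1975
q_3 = 24 ≤ 89 < 1975 = q_4, so the answer is 991/24.

991/24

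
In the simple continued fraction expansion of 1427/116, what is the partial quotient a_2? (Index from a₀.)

3

1427 = 12·116 + 35   →  a_0 = 12
116 = 3·35 + 11   →  a_1 = 3
35 = 3·11 + 2   →  a_2 = 3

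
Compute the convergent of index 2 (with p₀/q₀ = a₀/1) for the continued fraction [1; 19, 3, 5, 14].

Using pₖ = aₖpₖ₋₁ + pₖ₋₂, qₖ = aₖqₖ₋₁ + qₖ₋₂ (with p₋₁=1, p₋₂=0, q₋₁=0, q₋₂=1):
  k=0: a=1, p=1, q=1
  k=1: a=19, p=20, q=19
  k=2: a=3, p=61, q=58

61/58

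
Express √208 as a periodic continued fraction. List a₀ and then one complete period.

a₀ = ⌊√208⌋ = 14.
With m₀=0, d₀=1 and mₖ₊₁ = dₖaₖ − mₖ, dₖ₊₁ = (n − mₖ₊₁²)/dₖ, aₖ₊₁ = ⌊(a₀+mₖ₊₁)/dₖ₊₁⌋:
  k=1: m=14, d=12, a=2
  k=2: m=10, d=9, a=2
  k=3: m=8, d=16, a=1
  k=4: m=8, d=9, a=2
  k=5: m=10, d=12, a=2
  k=6: m=14, d=1, a=28
d=1 and a=2a₀=28 at k=6, so the next step gives (m, d) = (14, 12) again — its k=1 value — and the period has length 6.

[14; 2, 2, 1, 2, 2, 28]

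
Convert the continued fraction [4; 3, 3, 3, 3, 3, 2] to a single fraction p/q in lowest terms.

3567/829

Fold from the inside: start with 2/1.
  3 + 1/2 = 7/2
  3 + 2/7 = 23/7
  3 + 7/23 = 76/23
  3 + 23/76 = 251/76
  3 + 76/251 = 829/251
  4 + 251/829 = 3567/829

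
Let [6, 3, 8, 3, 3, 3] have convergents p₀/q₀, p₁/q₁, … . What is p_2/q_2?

158/25

Using pₖ = aₖpₖ₋₁ + pₖ₋₂, qₖ = aₖqₖ₋₁ + qₖ₋₂ (with p₋₁=1, p₋₂=0, q₋₁=0, q₋₂=1):
  k=0: a=6, p=6, q=1
  k=1: a=3, p=19, q=3
  k=2: a=8, p=158, q=25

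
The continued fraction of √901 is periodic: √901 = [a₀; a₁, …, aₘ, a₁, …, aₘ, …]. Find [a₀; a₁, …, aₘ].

[30; 60]

a₀ = ⌊√901⌋ = 30.
With m₀=0, d₀=1 and mₖ₊₁ = dₖaₖ − mₖ, dₖ₊₁ = (n − mₖ₊₁²)/dₖ, aₖ₊₁ = ⌊(a₀+mₖ₊₁)/dₖ₊₁⌋:
  k=1: m=30, d=1, a=60
d=1 and a=2a₀=60 at k=1, so the next step gives (m, d) = (30, 1) again — its k=1 value — and the period has length 1.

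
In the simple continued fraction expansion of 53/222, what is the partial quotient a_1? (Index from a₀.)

4

53 = 0·222 + 53   →  a_0 = 0
222 = 4·53 + 10   →  a_1 = 4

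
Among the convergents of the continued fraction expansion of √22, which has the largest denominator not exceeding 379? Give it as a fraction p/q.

√22 = [4; 1, 2, 4, 2, 1, 8, …] (period length 6).
Convergents:
  p_0/q_0 = 4/1
  p_1/q_1 = 5/1
  p_2/q_2 = 14/3
  p_3/q_3 = 61/13
  p_4/q_4 = 136/29
  p_5/q_5 = 197/42
  p_6/q_6 = 1712/365
  p_7/q_7 = 1909/407
q_6 = 365 ≤ 379 < 407 = q_7, so the answer is 1712/365.

1712/365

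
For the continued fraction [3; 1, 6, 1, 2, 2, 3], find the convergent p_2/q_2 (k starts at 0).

27/7

Using pₖ = aₖpₖ₋₁ + pₖ₋₂, qₖ = aₖqₖ₋₁ + qₖ₋₂ (with p₋₁=1, p₋₂=0, q₋₁=0, q₋₂=1):
  k=0: a=3, p=3, q=1
  k=1: a=1, p=4, q=1
  k=2: a=6, p=27, q=7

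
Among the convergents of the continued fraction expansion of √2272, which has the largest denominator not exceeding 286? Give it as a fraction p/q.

√2272 = [47; 1, 1, 1, 94, …] (period length 4).
Convergents:
  p_0/q_0 = 47/1
  p_1/q_1 = 48/1
  p_2/q_2 = 95/2
  p_3/q_3 = 143/3
  p_4/q_4 = 13537/284
  p_5/q_5 = 13680/287
q_4 = 284 ≤ 286 < 287 = q_5, so the answer is 13537/284.

13537/284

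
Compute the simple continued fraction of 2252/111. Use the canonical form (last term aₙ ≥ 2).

[20; 3, 2, 7, 2]

2252 = 20·111 + 32
111 = 3·32 + 15
32 = 2·15 + 2
15 = 7·2 + 1
2 = 2·1 + 0  (stop)
So 2252/111 = [20; 3, 2, 7, 2].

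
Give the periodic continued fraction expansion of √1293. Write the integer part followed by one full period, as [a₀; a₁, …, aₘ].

a₀ = ⌊√1293⌋ = 35.
With m₀=0, d₀=1 and mₖ₊₁ = dₖaₖ − mₖ, dₖ₊₁ = (n − mₖ₊₁²)/dₖ, aₖ₊₁ = ⌊(a₀+mₖ₊₁)/dₖ₊₁⌋:
  k=1: m=35, d=68, a=1
  k=2: m=33, d=3, a=22
  k=3: m=33, d=68, a=1
  k=4: m=35, d=1, a=70
d=1 and a=2a₀=70 at k=4, so the next step gives (m, d) = (35, 68) again — its k=1 value — and the period has length 4.

[35; 1, 22, 1, 70]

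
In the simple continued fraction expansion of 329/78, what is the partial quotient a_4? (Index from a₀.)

2

329 = 4·78 + 17   →  a_0 = 4
78 = 4·17 + 10   →  a_1 = 4
17 = 1·10 + 7   →  a_2 = 1
10 = 1·7 + 3   →  a_3 = 1
7 = 2·3 + 1   →  a_4 = 2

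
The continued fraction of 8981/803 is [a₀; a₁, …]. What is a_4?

8981 = 11·803 + 148   →  a_0 = 11
803 = 5·148 + 63   →  a_1 = 5
148 = 2·63 + 22   →  a_2 = 2
63 = 2·22 + 19   →  a_3 = 2
22 = 1·19 + 3   →  a_4 = 1

1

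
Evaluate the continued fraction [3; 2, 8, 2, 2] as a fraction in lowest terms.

309/89

Using pₖ = aₖpₖ₋₁ + pₖ₋₂ and qₖ = aₖqₖ₋₁ + qₖ₋₂:
  k=0: a=3, p=3, q=1
  k=1: a=2, p=7, q=2
  k=2: a=8, p=59, q=17
  k=3: a=2, p=125, q=36
  k=4: a=2, p=309, q=89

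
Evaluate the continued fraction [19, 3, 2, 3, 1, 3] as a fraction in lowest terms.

2257/117

Fold from the inside: start with 3/1.
  1 + 1/3 = 4/3
  3 + 3/4 = 15/4
  2 + 4/15 = 34/15
  3 + 15/34 = 117/34
  19 + 34/117 = 2257/117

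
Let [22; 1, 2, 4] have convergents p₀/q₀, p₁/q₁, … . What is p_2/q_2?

68/3

Using pₖ = aₖpₖ₋₁ + pₖ₋₂, qₖ = aₖqₖ₋₁ + qₖ₋₂ (with p₋₁=1, p₋₂=0, q₋₁=0, q₋₂=1):
  k=0: a=22, p=22, q=1
  k=1: a=1, p=23, q=1
  k=2: a=2, p=68, q=3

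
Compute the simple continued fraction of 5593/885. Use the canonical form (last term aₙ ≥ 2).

5593 = 6*885 + 283
885 = 3*283 + 36
283 = 7*36 + 31
36 = 1*31 + 5
31 = 6*5 + 1
5 = 5*1 + 0  (stop)
So 5593/885 = [6; 3, 7, 1, 6, 5].

[6; 3, 7, 1, 6, 5]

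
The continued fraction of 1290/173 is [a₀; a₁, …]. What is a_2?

1290 = 7·173 + 79   →  a_0 = 7
173 = 2·79 + 15   →  a_1 = 2
79 = 5·15 + 4   →  a_2 = 5

5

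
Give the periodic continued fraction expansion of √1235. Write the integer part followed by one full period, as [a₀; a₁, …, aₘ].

a₀ = ⌊√1235⌋ = 35.
With m₀=0, d₀=1 and mₖ₊₁ = dₖaₖ − mₖ, dₖ₊₁ = (n − mₖ₊₁²)/dₖ, aₖ₊₁ = ⌊(a₀+mₖ₊₁)/dₖ₊₁⌋:
  k=1: m=35, d=10, a=7
  k=2: m=35, d=1, a=70
d=1 and a=2a₀=70 at k=2, so the next step gives (m, d) = (35, 10) again — its k=1 value — and the period has length 2.

[35; 7, 70]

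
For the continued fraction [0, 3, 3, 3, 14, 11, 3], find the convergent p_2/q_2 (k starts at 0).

3/10

Using pₖ = aₖpₖ₋₁ + pₖ₋₂, qₖ = aₖqₖ₋₁ + qₖ₋₂ (with p₋₁=1, p₋₂=0, q₋₁=0, q₋₂=1):
  k=0: a=0, p=0, q=1
  k=1: a=3, p=1, q=3
  k=2: a=3, p=3, q=10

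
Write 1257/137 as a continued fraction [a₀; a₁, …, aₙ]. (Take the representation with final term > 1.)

[9; 5, 1, 2, 2, 3]

1257 = 9×137 + 24
137 = 5×24 + 17
24 = 1×17 + 7
17 = 2×7 + 3
7 = 2×3 + 1
3 = 3×1 + 0  (stop)
So 1257/137 = [9; 5, 1, 2, 2, 3].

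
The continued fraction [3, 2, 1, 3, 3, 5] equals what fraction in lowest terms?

642/191

Using pₖ = aₖpₖ₋₁ + pₖ₋₂ and qₖ = aₖqₖ₋₁ + qₖ₋₂:
  k=0: a=3, p=3, q=1
  k=1: a=2, p=7, q=2
  k=2: a=1, p=10, q=3
  k=3: a=3, p=37, q=11
  k=4: a=3, p=121, q=36
  k=5: a=5, p=642, q=191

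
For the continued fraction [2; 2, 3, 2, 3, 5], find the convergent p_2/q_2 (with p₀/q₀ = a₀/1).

Using pₖ = aₖpₖ₋₁ + pₖ₋₂, qₖ = aₖqₖ₋₁ + qₖ₋₂ (with p₋₁=1, p₋₂=0, q₋₁=0, q₋₂=1):
  k=0: a=2, p=2, q=1
  k=1: a=2, p=5, q=2
  k=2: a=3, p=17, q=7

17/7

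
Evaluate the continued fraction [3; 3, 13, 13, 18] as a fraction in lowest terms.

31435/9454

Using pₖ = aₖpₖ₋₁ + pₖ₋₂ and qₖ = aₖqₖ₋₁ + qₖ₋₂:
  k=0: a=3, p=3, q=1
  k=1: a=3, p=10, q=3
  k=2: a=13, p=133, q=40
  k=3: a=13, p=1739, q=523
  k=4: a=18, p=31435, q=9454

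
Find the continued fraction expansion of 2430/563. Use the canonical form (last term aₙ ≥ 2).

[4; 3, 6, 7, 4]

2430 = 4·563 + 178
563 = 3·178 + 29
178 = 6·29 + 4
29 = 7·4 + 1
4 = 4·1 + 0  (stop)
So 2430/563 = [4; 3, 6, 7, 4].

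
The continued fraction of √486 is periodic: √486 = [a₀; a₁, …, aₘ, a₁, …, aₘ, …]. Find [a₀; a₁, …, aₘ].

[22; 22, 44]

a₀ = ⌊√486⌋ = 22.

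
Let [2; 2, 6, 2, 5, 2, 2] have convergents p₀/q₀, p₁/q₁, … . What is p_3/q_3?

Using pₖ = aₖpₖ₋₁ + pₖ₋₂, qₖ = aₖqₖ₋₁ + qₖ₋₂ (with p₋₁=1, p₋₂=0, q₋₁=0, q₋₂=1):
  k=0: a=2, p=2, q=1
  k=1: a=2, p=5, q=2
  k=2: a=6, p=32, q=13
  k=3: a=2, p=69, q=28

69/28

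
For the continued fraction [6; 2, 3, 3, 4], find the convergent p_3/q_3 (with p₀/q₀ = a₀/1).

Using pₖ = aₖpₖ₋₁ + pₖ₋₂, qₖ = aₖqₖ₋₁ + qₖ₋₂ (with p₋₁=1, p₋₂=0, q₋₁=0, q₋₂=1):
  k=0: a=6, p=6, q=1
  k=1: a=2, p=13, q=2
  k=2: a=3, p=45, q=7
  k=3: a=3, p=148, q=23

148/23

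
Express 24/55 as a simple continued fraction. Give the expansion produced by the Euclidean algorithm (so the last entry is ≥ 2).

[0; 2, 3, 2, 3]

24 = 0·55 + 24
55 = 2·24 + 7
24 = 3·7 + 3
7 = 2·3 + 1
3 = 3·1 + 0  (stop)
So 24/55 = [0; 2, 3, 2, 3].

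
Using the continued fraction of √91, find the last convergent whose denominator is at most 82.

√91 = [9; 1, 1, 5, 1, 5, 1, 1, 18, …] (period length 8).
Convergents:
  p_0/q_0 = 9/1
  p_1/q_1 = 10/1
  p_2/q_2 = 19/2
  p_3/q_3 = 105/11
  p_4/q_4 = 124/13
  p_5/q_5 = 725/76
  p_6/q_6 = 849/89
q_5 = 76 ≤ 82 < 89 = q_6, so the answer is 725/76.

725/76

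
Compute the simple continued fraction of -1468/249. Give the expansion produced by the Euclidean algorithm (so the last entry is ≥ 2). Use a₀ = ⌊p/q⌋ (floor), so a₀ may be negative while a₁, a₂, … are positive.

-1468 = -6*249 + 26
249 = 9*26 + 15
26 = 1*15 + 11
15 = 1*11 + 4
11 = 2*4 + 3
4 = 1*3 + 1
3 = 3*1 + 0  (stop)
So -1468/249 = [-6; 9, 1, 1, 2, 1, 3].

[-6; 9, 1, 1, 2, 1, 3]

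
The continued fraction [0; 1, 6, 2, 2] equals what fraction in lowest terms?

32/37

Fold from the inside: start with 2/1.
  2 + 1/2 = 5/2
  6 + 2/5 = 32/5
  1 + 5/32 = 37/32
  0 + 32/37 = 32/37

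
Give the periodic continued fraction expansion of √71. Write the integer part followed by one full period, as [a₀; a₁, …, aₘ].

a₀ = ⌊√71⌋ = 8.
With m₀=0, d₀=1 and mₖ₊₁ = dₖaₖ − mₖ, dₖ₊₁ = (n − mₖ₊₁²)/dₖ, aₖ₊₁ = ⌊(a₀+mₖ₊₁)/dₖ₊₁⌋:
  k=1: m=8, d=7, a=2
  k=2: m=6, d=5, a=2
  k=3: m=4, d=11, a=1
  k=4: m=7, d=2, a=7
  k=5: m=7, d=11, a=1
  k=6: m=4, d=5, a=2
  k=7: m=6, d=7, a=2
  k=8: m=8, d=1, a=16
d=1 and a=2a₀=16 at k=8, so the next step gives (m, d) = (8, 7) again — its k=1 value — and the period has length 8.

[8; 2, 2, 1, 7, 1, 2, 2, 16]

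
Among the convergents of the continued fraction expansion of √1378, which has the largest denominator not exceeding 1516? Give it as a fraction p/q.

√1378 = [37; 8, 4, 4, 8, 74, …] (period length 5).
Convergents:
  p_0/q_0 = 37/1
  p_1/q_1 = 297/8
  p_2/q_2 = 1225/33
  p_3/q_3 = 5197/140
  p_4/q_4 = 42801/1153
  p_5/q_5 = 3172471/85462
q_4 = 1153 ≤ 1516 < 85462 = q_5, so the answer is 42801/1153.

42801/1153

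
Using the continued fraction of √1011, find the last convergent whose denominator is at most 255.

√1011 = [31; 1, 3, 1, 9, 1, 3, 1, 62, …] (period length 8).
Convergents:
  p_0/q_0 = 31/1
  p_1/q_1 = 32/1
  p_2/q_2 = 127/4
  p_3/q_3 = 159/5
  p_4/q_4 = 1558/49
  p_5/q_5 = 1717/54
  p_6/q_6 = 6709/211
  p_7/q_7 = 8426/265
q_6 = 211 ≤ 255 < 265 = q_7, so the answer is 6709/211.

6709/211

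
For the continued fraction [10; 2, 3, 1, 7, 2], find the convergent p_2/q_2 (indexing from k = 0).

Using pₖ = aₖpₖ₋₁ + pₖ₋₂, qₖ = aₖqₖ₋₁ + qₖ₋₂ (with p₋₁=1, p₋₂=0, q₋₁=0, q₋₂=1):
  k=0: a=10, p=10, q=1
  k=1: a=2, p=21, q=2
  k=2: a=3, p=73, q=7

73/7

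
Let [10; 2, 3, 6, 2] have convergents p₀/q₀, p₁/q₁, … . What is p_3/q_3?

Using pₖ = aₖpₖ₋₁ + pₖ₋₂, qₖ = aₖqₖ₋₁ + qₖ₋₂ (with p₋₁=1, p₋₂=0, q₋₁=0, q₋₂=1):
  k=0: a=10, p=10, q=1
  k=1: a=2, p=21, q=2
  k=2: a=3, p=73, q=7
  k=3: a=6, p=459, q=44

459/44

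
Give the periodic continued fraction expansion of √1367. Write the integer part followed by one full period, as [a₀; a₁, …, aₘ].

a₀ = ⌊√1367⌋ = 36.
With m₀=0, d₀=1 and mₖ₊₁ = dₖaₖ − mₖ, dₖ₊₁ = (n − mₖ₊₁²)/dₖ, aₖ₊₁ = ⌊(a₀+mₖ₊₁)/dₖ₊₁⌋:
  k=1: m=36, d=71, a=1
  k=2: m=35, d=2, a=35
  k=3: m=35, d=71, a=1
  k=4: m=36, d=1, a=72
d=1 and a=2a₀=72 at k=4, so the next step gives (m, d) = (36, 71) again — its k=1 value — and the period has length 4.

[36; 1, 35, 1, 72]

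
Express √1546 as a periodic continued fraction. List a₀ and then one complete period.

a₀ = ⌊√1546⌋ = 39.

[39; 3, 7, 1, 1, 7, 3, 78]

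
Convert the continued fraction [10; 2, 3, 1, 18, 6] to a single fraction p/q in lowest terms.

10684/1023

Using pₖ = aₖpₖ₋₁ + pₖ₋₂ and qₖ = aₖqₖ₋₁ + qₖ₋₂:
  k=0: a=10, p=10, q=1
  k=1: a=2, p=21, q=2
  k=2: a=3, p=73, q=7
  k=3: a=1, p=94, q=9
  k=4: a=18, p=1765, q=169
  k=5: a=6, p=10684, q=1023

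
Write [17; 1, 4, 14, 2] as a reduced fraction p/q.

Using pₖ = aₖpₖ₋₁ + pₖ₋₂ and qₖ = aₖqₖ₋₁ + qₖ₋₂:
  k=0: a=17, p=17, q=1
  k=1: a=1, p=18, q=1
  k=2: a=4, p=89, q=5
  k=3: a=14, p=1264, q=71
  k=4: a=2, p=2617, q=147

2617/147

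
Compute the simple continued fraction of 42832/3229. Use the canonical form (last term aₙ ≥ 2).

[13; 3, 1, 3, 2, 10, 9]

42832 = 13×3229 + 855
3229 = 3×855 + 664
855 = 1×664 + 191
664 = 3×191 + 91
191 = 2×91 + 9
91 = 10×9 + 1
9 = 9×1 + 0  (stop)
So 42832/3229 = [13; 3, 1, 3, 2, 10, 9].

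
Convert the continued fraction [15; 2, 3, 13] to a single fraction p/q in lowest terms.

1435/93

Using pₖ = aₖpₖ₋₁ + pₖ₋₂ and qₖ = aₖqₖ₋₁ + qₖ₋₂:
  k=0: a=15, p=15, q=1
  k=1: a=2, p=31, q=2
  k=2: a=3, p=108, q=7
  k=3: a=13, p=1435, q=93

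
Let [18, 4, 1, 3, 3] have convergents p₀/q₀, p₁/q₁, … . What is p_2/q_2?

91/5

Using pₖ = aₖpₖ₋₁ + pₖ₋₂, qₖ = aₖqₖ₋₁ + qₖ₋₂ (with p₋₁=1, p₋₂=0, q₋₁=0, q₋₂=1):
  k=0: a=18, p=18, q=1
  k=1: a=4, p=73, q=4
  k=2: a=1, p=91, q=5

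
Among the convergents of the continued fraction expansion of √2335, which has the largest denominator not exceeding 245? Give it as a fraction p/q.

√2335 = [48; 3, 9, 3, 96, …] (period length 4).
Convergents:
  p_0/q_0 = 48/1
  p_1/q_1 = 145/3
  p_2/q_2 = 1353/28
  p_3/q_3 = 4204/87
  p_4/q_4 = 404937/8380
q_3 = 87 ≤ 245 < 8380 = q_4, so the answer is 4204/87.

4204/87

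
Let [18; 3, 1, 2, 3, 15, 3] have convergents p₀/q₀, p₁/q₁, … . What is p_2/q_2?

73/4

Using pₖ = aₖpₖ₋₁ + pₖ₋₂, qₖ = aₖqₖ₋₁ + qₖ₋₂ (with p₋₁=1, p₋₂=0, q₋₁=0, q₋₂=1):
  k=0: a=18, p=18, q=1
  k=1: a=3, p=55, q=3
  k=2: a=1, p=73, q=4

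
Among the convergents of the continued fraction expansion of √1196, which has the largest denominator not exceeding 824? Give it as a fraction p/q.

28462/823

√1196 = [34; 1, 1, 2, 1, 1, 68, …] (period length 6).
Convergents:
  p_0/q_0 = 34/1
  p_1/q_1 = 35/1
  p_2/q_2 = 69/2
  p_3/q_3 = 173/5
  p_4/q_4 = 242/7
  p_5/q_5 = 415/12
  p_6/q_6 = 28462/823
  p_7/q_7 = 28877/835
q_6 = 823 ≤ 824 < 835 = q_7, so the answer is 28462/823.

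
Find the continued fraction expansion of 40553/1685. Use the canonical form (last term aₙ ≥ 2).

40553 = 24×1685 + 113
1685 = 14×113 + 103
113 = 1×103 + 10
103 = 10×10 + 3
10 = 3×3 + 1
3 = 3×1 + 0  (stop)
So 40553/1685 = [24; 14, 1, 10, 3, 3].

[24; 14, 1, 10, 3, 3]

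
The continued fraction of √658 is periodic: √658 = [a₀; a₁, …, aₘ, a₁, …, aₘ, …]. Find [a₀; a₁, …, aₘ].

a₀ = ⌊√658⌋ = 25.
With m₀=0, d₀=1 and mₖ₊₁ = dₖaₖ − mₖ, dₖ₊₁ = (n − mₖ₊₁²)/dₖ, aₖ₊₁ = ⌊(a₀+mₖ₊₁)/dₖ₊₁⌋:
  k=1: m=25, d=33, a=1
  k=2: m=8, d=18, a=1
  k=3: m=10, d=31, a=1
  k=4: m=21, d=7, a=6
  k=5: m=21, d=31, a=1
  k=6: m=10, d=18, a=1
  k=7: m=8, d=33, a=1
  k=8: m=25, d=1, a=50
d=1 and a=2a₀=50 at k=8, so the next step gives (m, d) = (25, 33) again — its k=1 value — and the period has length 8.

[25; 1, 1, 1, 6, 1, 1, 1, 50]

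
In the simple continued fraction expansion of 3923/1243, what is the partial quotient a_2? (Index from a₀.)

3923 = 3·1243 + 194   →  a_0 = 3
1243 = 6·194 + 79   →  a_1 = 6
194 = 2·79 + 36   →  a_2 = 2

2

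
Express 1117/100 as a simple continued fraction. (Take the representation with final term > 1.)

1117 = 11*100 + 17
100 = 5*17 + 15
17 = 1*15 + 2
15 = 7*2 + 1
2 = 2*1 + 0  (stop)
So 1117/100 = [11; 5, 1, 7, 2].

[11; 5, 1, 7, 2]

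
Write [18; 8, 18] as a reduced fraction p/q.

2628/145

Using pₖ = aₖpₖ₋₁ + pₖ₋₂ and qₖ = aₖqₖ₋₁ + qₖ₋₂:
  k=0: a=18, p=18, q=1
  k=1: a=8, p=145, q=8
  k=2: a=18, p=2628, q=145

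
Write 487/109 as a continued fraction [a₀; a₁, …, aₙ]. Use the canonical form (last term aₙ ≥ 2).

[4; 2, 7, 3, 2]

487 = 4·109 + 51
109 = 2·51 + 7
51 = 7·7 + 2
7 = 3·2 + 1
2 = 2·1 + 0  (stop)
So 487/109 = [4; 2, 7, 3, 2].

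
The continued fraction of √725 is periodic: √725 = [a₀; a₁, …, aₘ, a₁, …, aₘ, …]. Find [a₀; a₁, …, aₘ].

a₀ = ⌊√725⌋ = 26.
With m₀=0, d₀=1 and mₖ₊₁ = dₖaₖ − mₖ, dₖ₊₁ = (n − mₖ₊₁²)/dₖ, aₖ₊₁ = ⌊(a₀+mₖ₊₁)/dₖ₊₁⌋:
  k=1: m=26, d=49, a=1
  k=2: m=23, d=4, a=12
  k=3: m=25, d=25, a=2
  k=4: m=25, d=4, a=12
  k=5: m=23, d=49, a=1
  k=6: m=26, d=1, a=52
d=1 and a=2a₀=52 at k=6, so the next step gives (m, d) = (26, 49) again — its k=1 value — and the period has length 6.

[26; 1, 12, 2, 12, 1, 52]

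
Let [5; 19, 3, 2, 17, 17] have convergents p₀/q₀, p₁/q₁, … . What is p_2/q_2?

Using pₖ = aₖpₖ₋₁ + pₖ₋₂, qₖ = aₖqₖ₋₁ + qₖ₋₂ (with p₋₁=1, p₋₂=0, q₋₁=0, q₋₂=1):
  k=0: a=5, p=5, q=1
  k=1: a=19, p=96, q=19
  k=2: a=3, p=293, q=58

293/58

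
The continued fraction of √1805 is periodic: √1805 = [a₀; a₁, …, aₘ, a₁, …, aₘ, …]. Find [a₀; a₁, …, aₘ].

a₀ = ⌊√1805⌋ = 42.

[42; 2, 16, 2, 84]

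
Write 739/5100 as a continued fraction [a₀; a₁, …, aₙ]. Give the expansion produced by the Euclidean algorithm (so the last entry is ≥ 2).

739 = 0·5100 + 739
5100 = 6·739 + 666
739 = 1·666 + 73
666 = 9·73 + 9
73 = 8·9 + 1
9 = 9·1 + 0  (stop)
So 739/5100 = [0; 6, 1, 9, 8, 9].

[0; 6, 1, 9, 8, 9]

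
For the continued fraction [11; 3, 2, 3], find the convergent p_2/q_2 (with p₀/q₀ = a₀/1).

79/7

Using pₖ = aₖpₖ₋₁ + pₖ₋₂, qₖ = aₖqₖ₋₁ + qₖ₋₂ (with p₋₁=1, p₋₂=0, q₋₁=0, q₋₂=1):
  k=0: a=11, p=11, q=1
  k=1: a=3, p=34, q=3
  k=2: a=2, p=79, q=7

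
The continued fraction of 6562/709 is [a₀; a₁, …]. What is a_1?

6562 = 9·709 + 181   →  a_0 = 9
709 = 3·181 + 166   →  a_1 = 3

3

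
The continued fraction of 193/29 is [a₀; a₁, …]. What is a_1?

193 = 6·29 + 19   →  a_0 = 6
29 = 1·19 + 10   →  a_1 = 1

1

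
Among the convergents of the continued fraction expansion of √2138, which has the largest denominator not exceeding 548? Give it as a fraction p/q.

√2138 = [46; 4, 5, 5, 4, 92, …] (period length 5).
Convergents:
  p_0/q_0 = 46/1
  p_1/q_1 = 185/4
  p_2/q_2 = 971/21
  p_3/q_3 = 5040/109
  p_4/q_4 = 21131/457
  p_5/q_5 = 1949092/42153
q_4 = 457 ≤ 548 < 42153 = q_5, so the answer is 21131/457.

21131/457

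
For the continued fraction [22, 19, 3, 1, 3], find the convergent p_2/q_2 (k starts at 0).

1279/58

Using pₖ = aₖpₖ₋₁ + pₖ₋₂, qₖ = aₖqₖ₋₁ + qₖ₋₂ (with p₋₁=1, p₋₂=0, q₋₁=0, q₋₂=1):
  k=0: a=22, p=22, q=1
  k=1: a=19, p=419, q=19
  k=2: a=3, p=1279, q=58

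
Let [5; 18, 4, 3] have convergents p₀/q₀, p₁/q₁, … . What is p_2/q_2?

369/73

Using pₖ = aₖpₖ₋₁ + pₖ₋₂, qₖ = aₖqₖ₋₁ + qₖ₋₂ (with p₋₁=1, p₋₂=0, q₋₁=0, q₋₂=1):
  k=0: a=5, p=5, q=1
  k=1: a=18, p=91, q=18
  k=2: a=4, p=369, q=73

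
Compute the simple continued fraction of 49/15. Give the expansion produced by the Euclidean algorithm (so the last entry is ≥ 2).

49 = 3·15 + 4
15 = 3·4 + 3
4 = 1·3 + 1
3 = 3·1 + 0  (stop)
So 49/15 = [3; 3, 1, 3].

[3; 3, 1, 3]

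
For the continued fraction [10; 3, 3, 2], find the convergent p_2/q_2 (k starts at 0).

103/10

Using pₖ = aₖpₖ₋₁ + pₖ₋₂, qₖ = aₖqₖ₋₁ + qₖ₋₂ (with p₋₁=1, p₋₂=0, q₋₁=0, q₋₂=1):
  k=0: a=10, p=10, q=1
  k=1: a=3, p=31, q=3
  k=2: a=3, p=103, q=10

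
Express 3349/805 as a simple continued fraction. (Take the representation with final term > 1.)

[4; 6, 4, 6, 5]

3349 = 4×805 + 129
805 = 6×129 + 31
129 = 4×31 + 5
31 = 6×5 + 1
5 = 5×1 + 0  (stop)
So 3349/805 = [4; 6, 4, 6, 5].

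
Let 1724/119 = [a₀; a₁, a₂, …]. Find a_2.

19

1724 = 14·119 + 58   →  a_0 = 14
119 = 2·58 + 3   →  a_1 = 2
58 = 19·3 + 1   →  a_2 = 19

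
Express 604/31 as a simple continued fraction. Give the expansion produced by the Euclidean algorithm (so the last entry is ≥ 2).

604 = 19·31 + 15
31 = 2·15 + 1
15 = 15·1 + 0  (stop)
So 604/31 = [19; 2, 15].

[19; 2, 15]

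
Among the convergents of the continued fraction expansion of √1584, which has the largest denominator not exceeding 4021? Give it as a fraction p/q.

79201/1990

√1584 = [39; 1, 3, 1, 78, …] (period length 4).
Convergents:
  p_0/q_0 = 39/1
  p_1/q_1 = 40/1
  p_2/q_2 = 159/4
  p_3/q_3 = 199/5
  p_4/q_4 = 15681/394
  p_5/q_5 = 15880/399
  p_6/q_6 = 63321/1591
  p_7/q_7 = 79201/1990
  p_8/q_8 = 6240999/156811
q_7 = 1990 ≤ 4021 < 156811 = q_8, so the answer is 79201/1990.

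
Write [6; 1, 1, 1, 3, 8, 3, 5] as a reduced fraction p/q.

Fold from the inside: start with 5/1.
  3 + 1/5 = 16/5
  8 + 5/16 = 133/16
  3 + 16/133 = 415/133
  1 + 133/415 = 548/415
  1 + 415/548 = 963/548
  1 + 548/963 = 1511/963
  6 + 963/1511 = 10029/1511

10029/1511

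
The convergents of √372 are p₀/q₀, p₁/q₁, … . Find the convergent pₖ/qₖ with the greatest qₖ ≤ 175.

√372 = [19; 3, 2, 12, 2, 3, 38, …] (period length 6).
Convergents:
  p_0/q_0 = 19/1
  p_1/q_1 = 58/3
  p_2/q_2 = 135/7
  p_3/q_3 = 1678/87
  p_4/q_4 = 3491/181
q_3 = 87 ≤ 175 < 181 = q_4, so the answer is 1678/87.

1678/87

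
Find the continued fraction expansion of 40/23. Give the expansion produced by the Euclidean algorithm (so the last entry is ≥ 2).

40 = 1*23 + 17
23 = 1*17 + 6
17 = 2*6 + 5
6 = 1*5 + 1
5 = 5*1 + 0  (stop)
So 40/23 = [1; 1, 2, 1, 5].

[1; 1, 2, 1, 5]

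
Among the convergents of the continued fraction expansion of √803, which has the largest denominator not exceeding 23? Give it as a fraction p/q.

√803 = [28; 2, 1, 27, 1, 2, 56, …] (period length 6).
Convergents:
  p_0/q_0 = 28/1
  p_1/q_1 = 57/2
  p_2/q_2 = 85/3
  p_3/q_3 = 2352/83
q_2 = 3 ≤ 23 < 83 = q_3, so the answer is 85/3.

85/3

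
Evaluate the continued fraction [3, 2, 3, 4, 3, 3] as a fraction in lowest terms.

1102/321

Fold from the inside: start with 3/1.
  3 + 1/3 = 10/3
  4 + 3/10 = 43/10
  3 + 10/43 = 139/43
  2 + 43/139 = 321/139
  3 + 139/321 = 1102/321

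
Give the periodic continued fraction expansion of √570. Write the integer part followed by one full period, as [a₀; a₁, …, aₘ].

[23; 1, 6, 1, 46]

a₀ = ⌊√570⌋ = 23.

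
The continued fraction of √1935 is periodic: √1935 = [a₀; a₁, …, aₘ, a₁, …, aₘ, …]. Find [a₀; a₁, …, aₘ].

[43; 1, 86]

a₀ = ⌊√1935⌋ = 43.
With m₀=0, d₀=1 and mₖ₊₁ = dₖaₖ − mₖ, dₖ₊₁ = (n − mₖ₊₁²)/dₖ, aₖ₊₁ = ⌊(a₀+mₖ₊₁)/dₖ₊₁⌋:
  k=1: m=43, d=86, a=1
  k=2: m=43, d=1, a=86
d=1 and a=2a₀=86 at k=2, so the next step gives (m, d) = (43, 86) again — its k=1 value — and the period has length 2.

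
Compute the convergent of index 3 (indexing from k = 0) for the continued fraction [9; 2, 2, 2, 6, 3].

Using pₖ = aₖpₖ₋₁ + pₖ₋₂, qₖ = aₖqₖ₋₁ + qₖ₋₂ (with p₋₁=1, p₋₂=0, q₋₁=0, q₋₂=1):
  k=0: a=9, p=9, q=1
  k=1: a=2, p=19, q=2
  k=2: a=2, p=47, q=5
  k=3: a=2, p=113, q=12

113/12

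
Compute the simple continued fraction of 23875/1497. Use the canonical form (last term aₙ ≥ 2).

23875 = 15·1497 + 1420
1497 = 1·1420 + 77
1420 = 18·77 + 34
77 = 2·34 + 9
34 = 3·9 + 7
9 = 1·7 + 2
7 = 3·2 + 1
2 = 2·1 + 0  (stop)
So 23875/1497 = [15; 1, 18, 2, 3, 1, 3, 2].

[15; 1, 18, 2, 3, 1, 3, 2]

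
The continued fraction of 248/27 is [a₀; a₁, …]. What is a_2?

2

248 = 9·27 + 5   →  a_0 = 9
27 = 5·5 + 2   →  a_1 = 5
5 = 2·2 + 1   →  a_2 = 2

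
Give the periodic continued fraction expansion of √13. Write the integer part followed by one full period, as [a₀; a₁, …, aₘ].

[3; 1, 1, 1, 1, 6]

a₀ = ⌊√13⌋ = 3.
With m₀=0, d₀=1 and mₖ₊₁ = dₖaₖ − mₖ, dₖ₊₁ = (n − mₖ₊₁²)/dₖ, aₖ₊₁ = ⌊(a₀+mₖ₊₁)/dₖ₊₁⌋:
  k=1: m=3, d=4, a=1
  k=2: m=1, d=3, a=1
  k=3: m=2, d=3, a=1
  k=4: m=1, d=4, a=1
  k=5: m=3, d=1, a=6
d=1 and a=2a₀=6 at k=5, so the next step gives (m, d) = (3, 4) again — its k=1 value — and the period has length 5.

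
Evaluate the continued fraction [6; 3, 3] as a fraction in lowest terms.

Using pₖ = aₖpₖ₋₁ + pₖ₋₂ and qₖ = aₖqₖ₋₁ + qₖ₋₂:
  k=0: a=6, p=6, q=1
  k=1: a=3, p=19, q=3
  k=2: a=3, p=63, q=10

63/10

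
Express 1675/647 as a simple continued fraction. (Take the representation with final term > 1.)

[2; 1, 1, 2, 3, 5, 7]

1675 = 2×647 + 381
647 = 1×381 + 266
381 = 1×266 + 115
266 = 2×115 + 36
115 = 3×36 + 7
36 = 5×7 + 1
7 = 7×1 + 0  (stop)
So 1675/647 = [2; 1, 1, 2, 3, 5, 7].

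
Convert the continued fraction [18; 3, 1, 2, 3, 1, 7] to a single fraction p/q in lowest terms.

6815/373

Fold from the inside: start with 7/1.
  1 + 1/7 = 8/7
  3 + 7/8 = 31/8
  2 + 8/31 = 70/31
  1 + 31/70 = 101/70
  3 + 70/101 = 373/101
  18 + 101/373 = 6815/373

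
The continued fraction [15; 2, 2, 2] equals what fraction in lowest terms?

Using pₖ = aₖpₖ₋₁ + pₖ₋₂ and qₖ = aₖqₖ₋₁ + qₖ₋₂:
  k=0: a=15, p=15, q=1
  k=1: a=2, p=31, q=2
  k=2: a=2, p=77, q=5
  k=3: a=2, p=185, q=12

185/12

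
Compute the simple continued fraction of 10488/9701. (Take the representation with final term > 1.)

[1; 12, 3, 16, 16]

10488 = 1×9701 + 787
9701 = 12×787 + 257
787 = 3×257 + 16
257 = 16×16 + 1
16 = 16×1 + 0  (stop)
So 10488/9701 = [1; 12, 3, 16, 16].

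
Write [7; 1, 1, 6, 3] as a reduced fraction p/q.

Fold from the inside: start with 3/1.
  6 + 1/3 = 19/3
  1 + 3/19 = 22/19
  1 + 19/22 = 41/22
  7 + 22/41 = 309/41

309/41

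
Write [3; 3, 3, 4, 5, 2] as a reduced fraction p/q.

Fold from the inside: start with 2/1.
  5 + 1/2 = 11/2
  4 + 2/11 = 46/11
  3 + 11/46 = 149/46
  3 + 46/149 = 493/149
  3 + 149/493 = 1628/493

1628/493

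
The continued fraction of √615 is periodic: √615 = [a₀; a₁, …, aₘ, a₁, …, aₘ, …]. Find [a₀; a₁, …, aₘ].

[24; 1, 3, 1, 48]

a₀ = ⌊√615⌋ = 24.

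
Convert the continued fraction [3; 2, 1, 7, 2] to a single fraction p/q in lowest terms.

Using pₖ = aₖpₖ₋₁ + pₖ₋₂ and qₖ = aₖqₖ₋₁ + qₖ₋₂:
  k=0: a=3, p=3, q=1
  k=1: a=2, p=7, q=2
  k=2: a=1, p=10, q=3
  k=3: a=7, p=77, q=23
  k=4: a=2, p=164, q=49

164/49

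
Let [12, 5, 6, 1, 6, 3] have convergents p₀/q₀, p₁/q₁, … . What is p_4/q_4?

3012/247

Using pₖ = aₖpₖ₋₁ + pₖ₋₂, qₖ = aₖqₖ₋₁ + qₖ₋₂ (with p₋₁=1, p₋₂=0, q₋₁=0, q₋₂=1):
  k=0: a=12, p=12, q=1
  k=1: a=5, p=61, q=5
  k=2: a=6, p=378, q=31
  k=3: a=1, p=439, q=36
  k=4: a=6, p=3012, q=247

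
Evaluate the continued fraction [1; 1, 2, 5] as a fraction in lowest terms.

Using pₖ = aₖpₖ₋₁ + pₖ₋₂ and qₖ = aₖqₖ₋₁ + qₖ₋₂:
  k=0: a=1, p=1, q=1
  k=1: a=1, p=2, q=1
  k=2: a=2, p=5, q=3
  k=3: a=5, p=27, q=16

27/16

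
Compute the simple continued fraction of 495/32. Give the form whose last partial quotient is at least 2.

[15; 2, 7, 2]

495 = 15·32 + 15
32 = 2·15 + 2
15 = 7·2 + 1
2 = 2·1 + 0  (stop)
So 495/32 = [15; 2, 7, 2].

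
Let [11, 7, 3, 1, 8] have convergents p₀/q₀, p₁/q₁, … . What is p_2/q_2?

Using pₖ = aₖpₖ₋₁ + pₖ₋₂, qₖ = aₖqₖ₋₁ + qₖ₋₂ (with p₋₁=1, p₋₂=0, q₋₁=0, q₋₂=1):
  k=0: a=11, p=11, q=1
  k=1: a=7, p=78, q=7
  k=2: a=3, p=245, q=22

245/22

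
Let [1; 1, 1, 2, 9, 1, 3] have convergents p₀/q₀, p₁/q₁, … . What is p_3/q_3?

8/5

Using pₖ = aₖpₖ₋₁ + pₖ₋₂, qₖ = aₖqₖ₋₁ + qₖ₋₂ (with p₋₁=1, p₋₂=0, q₋₁=0, q₋₂=1):
  k=0: a=1, p=1, q=1
  k=1: a=1, p=2, q=1
  k=2: a=1, p=3, q=2
  k=3: a=2, p=8, q=5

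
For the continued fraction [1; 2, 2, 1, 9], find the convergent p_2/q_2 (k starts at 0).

Using pₖ = aₖpₖ₋₁ + pₖ₋₂, qₖ = aₖqₖ₋₁ + qₖ₋₂ (with p₋₁=1, p₋₂=0, q₋₁=0, q₋₂=1):
  k=0: a=1, p=1, q=1
  k=1: a=2, p=3, q=2
  k=2: a=2, p=7, q=5

7/5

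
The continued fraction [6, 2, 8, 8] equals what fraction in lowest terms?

893/138

Using pₖ = aₖpₖ₋₁ + pₖ₋₂ and qₖ = aₖqₖ₋₁ + qₖ₋₂:
  k=0: a=6, p=6, q=1
  k=1: a=2, p=13, q=2
  k=2: a=8, p=110, q=17
  k=3: a=8, p=893, q=138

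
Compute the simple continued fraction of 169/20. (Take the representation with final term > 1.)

169 = 8·20 + 9
20 = 2·9 + 2
9 = 4·2 + 1
2 = 2·1 + 0  (stop)
So 169/20 = [8; 2, 4, 2].

[8; 2, 4, 2]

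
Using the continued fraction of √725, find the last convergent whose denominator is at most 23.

√725 = [26; 1, 12, 2, 12, 1, 52, …] (period length 6).
Convergents:
  p_0/q_0 = 26/1
  p_1/q_1 = 27/1
  p_2/q_2 = 350/13
  p_3/q_3 = 727/27
q_2 = 13 ≤ 23 < 27 = q_3, so the answer is 350/13.

350/13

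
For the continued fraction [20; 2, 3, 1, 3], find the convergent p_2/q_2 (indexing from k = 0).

143/7

Using pₖ = aₖpₖ₋₁ + pₖ₋₂, qₖ = aₖqₖ₋₁ + qₖ₋₂ (with p₋₁=1, p₋₂=0, q₋₁=0, q₋₂=1):
  k=0: a=20, p=20, q=1
  k=1: a=2, p=41, q=2
  k=2: a=3, p=143, q=7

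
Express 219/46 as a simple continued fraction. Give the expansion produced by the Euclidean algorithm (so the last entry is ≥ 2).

219 = 4×46 + 35
46 = 1×35 + 11
35 = 3×11 + 2
11 = 5×2 + 1
2 = 2×1 + 0  (stop)
So 219/46 = [4; 1, 3, 5, 2].

[4; 1, 3, 5, 2]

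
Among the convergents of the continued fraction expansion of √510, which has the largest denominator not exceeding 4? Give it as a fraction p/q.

√510 = [22; 1, 1, 2, 1, 1, 44, …] (period length 6).
Convergents:
  p_0/q_0 = 22/1
  p_1/q_1 = 23/1
  p_2/q_2 = 45/2
  p_3/q_3 = 113/5
q_2 = 2 ≤ 4 < 5 = q_3, so the answer is 45/2.

45/2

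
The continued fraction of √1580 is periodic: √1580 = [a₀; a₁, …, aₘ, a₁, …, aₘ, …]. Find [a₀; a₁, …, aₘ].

a₀ = ⌊√1580⌋ = 39.
With m₀=0, d₀=1 and mₖ₊₁ = dₖaₖ − mₖ, dₖ₊₁ = (n − mₖ₊₁²)/dₖ, aₖ₊₁ = ⌊(a₀+mₖ₊₁)/dₖ₊₁⌋:
  k=1: m=39, d=59, a=1
  k=2: m=20, d=20, a=2
  k=3: m=20, d=59, a=1
  k=4: m=39, d=1, a=78
d=1 and a=2a₀=78 at k=4, so the next step gives (m, d) = (39, 59) again — its k=1 value — and the period has length 4.

[39; 1, 2, 1, 78]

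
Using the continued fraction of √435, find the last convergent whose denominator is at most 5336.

√435 = [20; 1, 5, 1, 40, …] (period length 4).
Convergents:
  p_0/q_0 = 20/1
  p_1/q_1 = 21/1
  p_2/q_2 = 125/6
  p_3/q_3 = 146/7
  p_4/q_4 = 5965/286
  p_5/q_5 = 6111/293
  p_6/q_6 = 36520/1751
  p_7/q_7 = 42631/2044
  p_8/q_8 = 1741760/83511
q_7 = 2044 ≤ 5336 < 83511 = q_8, so the answer is 42631/2044.

42631/2044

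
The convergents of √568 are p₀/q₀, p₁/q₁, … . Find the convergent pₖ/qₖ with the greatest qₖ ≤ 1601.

34057/1429

√568 = [23; 1, 4, 1, 46, …] (period length 4).
Convergents:
  p_0/q_0 = 23/1
  p_1/q_1 = 24/1
  p_2/q_2 = 119/5
  p_3/q_3 = 143/6
  p_4/q_4 = 6697/281
  p_5/q_5 = 6840/287
  p_6/q_6 = 34057/1429
  p_7/q_7 = 40897/1716
q_6 = 1429 ≤ 1601 < 1716 = q_7, so the answer is 34057/1429.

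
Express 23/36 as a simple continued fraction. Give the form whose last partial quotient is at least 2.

23 = 0×36 + 23
36 = 1×23 + 13
23 = 1×13 + 10
13 = 1×10 + 3
10 = 3×3 + 1
3 = 3×1 + 0  (stop)
So 23/36 = [0; 1, 1, 1, 3, 3].

[0; 1, 1, 1, 3, 3]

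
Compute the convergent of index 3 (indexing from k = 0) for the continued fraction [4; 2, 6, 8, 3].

473/106

Using pₖ = aₖpₖ₋₁ + pₖ₋₂, qₖ = aₖqₖ₋₁ + qₖ₋₂ (with p₋₁=1, p₋₂=0, q₋₁=0, q₋₂=1):
  k=0: a=4, p=4, q=1
  k=1: a=2, p=9, q=2
  k=2: a=6, p=58, q=13
  k=3: a=8, p=473, q=106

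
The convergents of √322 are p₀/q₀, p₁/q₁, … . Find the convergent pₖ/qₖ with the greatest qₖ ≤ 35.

√322 = [17; 1, 16, 1, 34, …] (period length 4).
Convergents:
  p_0/q_0 = 17/1
  p_1/q_1 = 18/1
  p_2/q_2 = 305/17
  p_3/q_3 = 323/18
  p_4/q_4 = 11287/629
q_3 = 18 ≤ 35 < 629 = q_4, so the answer is 323/18.

323/18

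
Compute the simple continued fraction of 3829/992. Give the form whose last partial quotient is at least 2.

3829 = 3×992 + 853
992 = 1×853 + 139
853 = 6×139 + 19
139 = 7×19 + 6
19 = 3×6 + 1
6 = 6×1 + 0  (stop)
So 3829/992 = [3; 1, 6, 7, 3, 6].

[3; 1, 6, 7, 3, 6]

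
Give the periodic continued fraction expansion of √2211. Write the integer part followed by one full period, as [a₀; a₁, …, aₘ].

a₀ = ⌊√2211⌋ = 47.
With m₀=0, d₀=1 and mₖ₊₁ = dₖaₖ − mₖ, dₖ₊₁ = (n − mₖ₊₁²)/dₖ, aₖ₊₁ = ⌊(a₀+mₖ₊₁)/dₖ₊₁⌋:
  k=1: m=47, d=2, a=47
  k=2: m=47, d=1, a=94
d=1 and a=2a₀=94 at k=2, so the next step gives (m, d) = (47, 2) again — its k=1 value — and the period has length 2.

[47; 47, 94]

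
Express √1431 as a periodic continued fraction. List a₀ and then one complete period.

a₀ = ⌊√1431⌋ = 37.
With m₀=0, d₀=1 and mₖ₊₁ = dₖaₖ − mₖ, dₖ₊₁ = (n − mₖ₊₁²)/dₖ, aₖ₊₁ = ⌊(a₀+mₖ₊₁)/dₖ₊₁⌋:
  k=1: m=37, d=62, a=1
  k=2: m=25, d=13, a=4
  k=3: m=27, d=54, a=1
  k=4: m=27, d=13, a=4
  k=5: m=25, d=62, a=1
  k=6: m=37, d=1, a=74
d=1 and a=2a₀=74 at k=6, so the next step gives (m, d) = (37, 62) again — its k=1 value — and the period has length 6.

[37; 1, 4, 1, 4, 1, 74]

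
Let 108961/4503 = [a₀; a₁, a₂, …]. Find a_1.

108961 = 24·4503 + 889   →  a_0 = 24
4503 = 5·889 + 58   →  a_1 = 5

5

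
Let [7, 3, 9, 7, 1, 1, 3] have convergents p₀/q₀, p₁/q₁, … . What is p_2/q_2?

Using pₖ = aₖpₖ₋₁ + pₖ₋₂, qₖ = aₖqₖ₋₁ + qₖ₋₂ (with p₋₁=1, p₋₂=0, q₋₁=0, q₋₂=1):
  k=0: a=7, p=7, q=1
  k=1: a=3, p=22, q=3
  k=2: a=9, p=205, q=28

205/28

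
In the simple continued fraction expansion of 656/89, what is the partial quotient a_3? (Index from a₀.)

2

656 = 7·89 + 33   →  a_0 = 7
89 = 2·33 + 23   →  a_1 = 2
33 = 1·23 + 10   →  a_2 = 1
23 = 2·10 + 3   →  a_3 = 2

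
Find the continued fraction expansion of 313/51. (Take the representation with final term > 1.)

313 = 6*51 + 7
51 = 7*7 + 2
7 = 3*2 + 1
2 = 2*1 + 0  (stop)
So 313/51 = [6; 7, 3, 2].

[6; 7, 3, 2]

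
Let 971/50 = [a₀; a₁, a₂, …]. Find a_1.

2

971 = 19·50 + 21   →  a_0 = 19
50 = 2·21 + 8   →  a_1 = 2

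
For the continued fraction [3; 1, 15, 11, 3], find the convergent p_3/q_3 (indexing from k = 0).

Using pₖ = aₖpₖ₋₁ + pₖ₋₂, qₖ = aₖqₖ₋₁ + qₖ₋₂ (with p₋₁=1, p₋₂=0, q₋₁=0, q₋₂=1):
  k=0: a=3, p=3, q=1
  k=1: a=1, p=4, q=1
  k=2: a=15, p=63, q=16
  k=3: a=11, p=697, q=177

697/177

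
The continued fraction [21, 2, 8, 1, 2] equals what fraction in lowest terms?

1181/55

Fold from the inside: start with 2/1.
  1 + 1/2 = 3/2
  8 + 2/3 = 26/3
  2 + 3/26 = 55/26
  21 + 26/55 = 1181/55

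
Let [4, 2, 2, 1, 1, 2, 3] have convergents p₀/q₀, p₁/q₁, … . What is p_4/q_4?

Using pₖ = aₖpₖ₋₁ + pₖ₋₂, qₖ = aₖqₖ₋₁ + qₖ₋₂ (with p₋₁=1, p₋₂=0, q₋₁=0, q₋₂=1):
  k=0: a=4, p=4, q=1
  k=1: a=2, p=9, q=2
  k=2: a=2, p=22, q=5
  k=3: a=1, p=31, q=7
  k=4: a=1, p=53, q=12

53/12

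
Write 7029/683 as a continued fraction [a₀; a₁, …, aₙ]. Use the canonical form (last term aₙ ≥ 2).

[10; 3, 2, 3, 5, 2, 2]

7029 = 10×683 + 199
683 = 3×199 + 86
199 = 2×86 + 27
86 = 3×27 + 5
27 = 5×5 + 2
5 = 2×2 + 1
2 = 2×1 + 0  (stop)
So 7029/683 = [10; 3, 2, 3, 5, 2, 2].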